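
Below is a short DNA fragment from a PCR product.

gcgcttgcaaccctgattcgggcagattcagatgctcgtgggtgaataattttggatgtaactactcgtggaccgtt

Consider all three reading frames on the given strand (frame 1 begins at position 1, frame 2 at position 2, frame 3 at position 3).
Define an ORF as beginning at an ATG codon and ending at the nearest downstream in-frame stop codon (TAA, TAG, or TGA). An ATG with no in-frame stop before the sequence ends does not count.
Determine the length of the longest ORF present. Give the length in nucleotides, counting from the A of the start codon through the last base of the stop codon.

18

Frame 1: GCG CTT GCA ACC CTG ATT CGG GCA GAT TCA GAT GCT CGT GGG TGA ATA ATT TTG GAT GTA ACT ACT CGT GGA CCG — no ATG→stop ORF.
Frame 2: CGC TTG CAA CCC TGA TTC GGG CAG ATT CAG ATG CTC GTG GGT GAA TAA TTT TGG ATG TAA CTA CTC GTG GAC CGT — ATG at 32, stop TAA at 47 → 18 nt; ATG at 56, stop TAA at 59 → 6 nt.
Frame 3: GCT TGC AAC CCT GAT TCG GGC AGA TTC AGA TGC TCG TGG GTG AAT AAT TTT GGA TGT AAC TAC TCG TGG ACC GTT — no ATG→stop ORF.
Longest: frame 2, positions 32–49, 18 nt = 6 codons = 5 aa. → 18 nucleotides.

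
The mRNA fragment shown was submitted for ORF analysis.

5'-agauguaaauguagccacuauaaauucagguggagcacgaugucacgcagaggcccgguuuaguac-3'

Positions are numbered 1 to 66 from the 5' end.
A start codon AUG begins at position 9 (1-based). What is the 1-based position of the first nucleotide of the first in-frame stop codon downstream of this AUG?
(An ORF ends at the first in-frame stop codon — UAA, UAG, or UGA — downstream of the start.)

Codons from position 9: AUG (9–11), UAG (12–14).
UAG is a stop codon; it begins at position 12.

12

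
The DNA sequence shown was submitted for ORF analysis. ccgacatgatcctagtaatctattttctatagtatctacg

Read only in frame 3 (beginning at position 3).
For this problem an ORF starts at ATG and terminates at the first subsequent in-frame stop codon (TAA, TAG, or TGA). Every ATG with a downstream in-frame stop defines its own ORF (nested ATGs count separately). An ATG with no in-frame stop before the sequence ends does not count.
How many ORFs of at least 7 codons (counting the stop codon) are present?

1

Frame 3: GAC ATG ATC CTA GTA ATC TAT TTT CTA TAG TAT CTA — ATG at 6, stop TAG at 30 → 27 nt.
ORFs ≥ 7 codons: frame 3 6–32 (9 codons). Count = 1.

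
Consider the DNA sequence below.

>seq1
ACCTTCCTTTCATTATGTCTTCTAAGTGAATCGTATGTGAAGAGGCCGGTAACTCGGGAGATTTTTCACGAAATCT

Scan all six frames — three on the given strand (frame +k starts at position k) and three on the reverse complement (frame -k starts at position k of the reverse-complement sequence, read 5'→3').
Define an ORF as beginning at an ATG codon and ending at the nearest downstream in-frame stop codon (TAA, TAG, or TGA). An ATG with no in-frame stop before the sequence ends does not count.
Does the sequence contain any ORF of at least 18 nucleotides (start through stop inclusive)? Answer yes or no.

no

Reverse complement (5'→3'): AGATTTCGTGAAAAATCTCCCGAGTTACCGGCCTCTTCACATACGATTCACTTAGAAGACATAATGAAAGGAAGGT
Frame +1: ACC TTC CTT TCA TTA TGT CTT CTA AGT GAA TCG TAT GTG AAG AGG CCG GTA ACT CGG GAG ATT TTT CAC GAA ATC — no ATG→stop ORF.
Frame +2: CCT TCC TTT CAT TAT GTC TTC TAA GTG AAT CGT ATG TGA AGA GGC CGG TAA CTC GGG AGA TTT TTC ACG AAA TCT — ATG at 35, stop TGA at 38 → 6 nt.
Frame +3: CTT CCT TTC ATT ATG TCT TCT AAG TGA ATC GTA TGT GAA GAG GCC GGT AAC TCG GGA GAT TTT TCA CGA AAT — ATG at 15, stop TGA at 27 → 15 nt.
Frame -1: AGA TTT CGT GAA AAA TCT CCC GAG TTA CCG GCC TCT TCA CAT ACG ATT CAC TTA GAA GAC ATA ATG AAA GGA AGG — no ATG→stop ORF.
Frame -2: GAT TTC GTG AAA AAT CTC CCG AGT TAC CGG CCT CTT CAC ATA CGA TTC ACT TAG AAG ACA TAA TGA AAG GAA GGT — no ATG→stop ORF.
Frame -3: ATT TCG TGA AAA ATC TCC CGA GTT ACC GGC CTC TTC ACA TAC GAT TCA CTT AGA AGA CAT AAT GAA AGG AAG — no ATG→stop ORF.
Largest ORF found is 15 nucleotides < 18, so no.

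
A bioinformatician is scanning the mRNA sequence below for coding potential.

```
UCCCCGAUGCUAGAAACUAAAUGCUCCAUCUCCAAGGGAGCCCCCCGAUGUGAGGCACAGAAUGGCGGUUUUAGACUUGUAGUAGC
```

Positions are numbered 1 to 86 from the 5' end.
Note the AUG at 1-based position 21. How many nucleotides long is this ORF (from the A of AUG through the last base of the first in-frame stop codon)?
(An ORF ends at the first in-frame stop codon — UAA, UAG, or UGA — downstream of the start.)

33

Codons from position 21: AUG (21–23), CUC (24–26), CAU (27–29), CUC (30–32), CAA (33–35), GGG (36–38), AGC (39–41), CCC (42–44), CCG (45–47), AUG (48–50), UGA (51–53).
UGA is the first in-frame stop; ORF spans 21–53, 33 nucleotides.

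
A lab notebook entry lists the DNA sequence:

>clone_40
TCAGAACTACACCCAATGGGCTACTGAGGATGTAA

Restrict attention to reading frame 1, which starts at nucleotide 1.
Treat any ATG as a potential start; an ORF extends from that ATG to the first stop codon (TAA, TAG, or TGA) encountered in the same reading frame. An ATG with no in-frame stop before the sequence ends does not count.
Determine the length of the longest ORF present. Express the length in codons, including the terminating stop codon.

Frame 1: TCA GAA CTA CAC CCA ATG GGC TAC TGA GGA TGT — ATG at 16, stop TGA at 25 → 12 nt.
Longest: frame 1, positions 16–27, 12 nt = 4 codons = 3 aa. → 4 codons.

4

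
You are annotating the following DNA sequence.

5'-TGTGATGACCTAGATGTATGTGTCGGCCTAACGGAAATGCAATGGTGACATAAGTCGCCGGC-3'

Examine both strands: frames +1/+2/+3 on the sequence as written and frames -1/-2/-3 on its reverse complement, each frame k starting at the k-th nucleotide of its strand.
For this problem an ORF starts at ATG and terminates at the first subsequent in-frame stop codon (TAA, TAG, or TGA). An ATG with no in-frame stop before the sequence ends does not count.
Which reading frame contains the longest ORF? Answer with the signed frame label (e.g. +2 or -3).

Reverse complement (5'→3'): GCCGGCGACTTATGTCACCATTGCATTTCCGTTAGGCCGACACATACATCTAGGTCATCACA
Frame +1: TGT GAT GAC CTA GAT GTA TGT GTC GGC CTA ACG GAA ATG CAA TGG TGA CAT AAG TCG CCG — ATG at 37, stop TGA at 46 → 12 nt.
Frame +2: GTG ATG ACC TAG ATG TAT GTG TCG GCC TAA CGG AAA TGC AAT GGT GAC ATA AGT CGC CGG — ATG at 5, stop TAG at 11 → 9 nt; ATG at 14, stop TAA at 29 → 18 nt.
Frame +3: TGA TGA CCT AGA TGT ATG TGT CGG CCT AAC GGA AAT GCA ATG GTG ACA TAA GTC GCC GGC — ATG at 18, stop TAA at 51 → 36 nt; ATG at 42, stop TAA at 51 → 12 nt.
Frame -1: GCC GGC GAC TTA TGT CAC CAT TGC ATT TCC GTT AGG CCG ACA CAT ACA TCT AGG TCA TCA — no ATG→stop ORF.
Frame -2: CCG GCG ACT TAT GTC ACC ATT GCA TTT CCG TTA GGC CGA CAC ATA CAT CTA GGT CAT CAC — no ATG→stop ORF.
Frame -3: CGG CGA CTT ATG TCA CCA TTG CAT TTC CGT TAG GCC GAC ACA TAC ATC TAG GTC ATC ACA — ATG at 12, stop TAG at 33 → 24 nt.
Longest ORF is 36 nt in frame +3 (positions 18–53).

+3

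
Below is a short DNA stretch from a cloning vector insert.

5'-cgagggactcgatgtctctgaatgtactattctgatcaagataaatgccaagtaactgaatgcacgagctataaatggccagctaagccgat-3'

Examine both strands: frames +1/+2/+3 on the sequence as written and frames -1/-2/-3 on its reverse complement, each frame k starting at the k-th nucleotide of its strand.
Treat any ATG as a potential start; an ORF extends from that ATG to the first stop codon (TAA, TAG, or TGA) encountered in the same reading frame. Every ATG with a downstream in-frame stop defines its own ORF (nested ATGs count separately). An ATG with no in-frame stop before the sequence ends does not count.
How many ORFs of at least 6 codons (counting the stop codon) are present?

1

Reverse complement (5'→3'): ATCGGCTTAGCTGGCCATTTATAGCTCGTGCATTCAGTTACTTGGCATTTATCTTGATCAGAATAGTACATTCAGAGACATCGAGTCCCTCG
Frame +1: CGA GGG ACT CGA TGT CTC TGA ATG TAC TAT TCT GAT CAA GAT AAA TGC CAA GTA ACT GAA TGC ACG AGC TAT AAA TGG CCA GCT AAG CCG — no ATG→stop ORF.
Frame +2: GAG GGA CTC GAT GTC TCT GAA TGT ACT ATT CTG ATC AAG ATA AAT GCC AAG TAA CTG AAT GCA CGA GCT ATA AAT GGC CAG CTA AGC CGA — no ATG→stop ORF.
Frame +3: AGG GAC TCG ATG TCT CTG AAT GTA CTA TTC TGA TCA AGA TAA ATG CCA AGT AAC TGA ATG CAC GAG CTA TAA ATG GCC AGC TAA GCC GAT — ATG at 12, stop TGA at 33 → 24 nt; ATG at 45, stop TGA at 57 → 15 nt; ATG at 60, stop TAA at 72 → 15 nt; ATG at 75, stop TAA at 84 → 12 nt.
Frame -1: ATC GGC TTA GCT GGC CAT TTA TAG CTC GTG CAT TCA GTT ACT TGG CAT TTA TCT TGA TCA GAA TAG TAC ATT CAG AGA CAT CGA GTC CCT — no ATG→stop ORF.
Frame -2: TCG GCT TAG CTG GCC ATT TAT AGC TCG TGC ATT CAG TTA CTT GGC ATT TAT CTT GAT CAG AAT AGT ACA TTC AGA GAC ATC GAG TCC CTC — no ATG→stop ORF.
Frame -3: CGG CTT AGC TGG CCA TTT ATA GCT CGT GCA TTC AGT TAC TTG GCA TTT ATC TTG ATC AGA ATA GTA CAT TCA GAG ACA TCG AGT CCC TCG — no ATG→stop ORF.
ORFs ≥ 6 codons: frame +3 12–35 (8 codons). Count = 1.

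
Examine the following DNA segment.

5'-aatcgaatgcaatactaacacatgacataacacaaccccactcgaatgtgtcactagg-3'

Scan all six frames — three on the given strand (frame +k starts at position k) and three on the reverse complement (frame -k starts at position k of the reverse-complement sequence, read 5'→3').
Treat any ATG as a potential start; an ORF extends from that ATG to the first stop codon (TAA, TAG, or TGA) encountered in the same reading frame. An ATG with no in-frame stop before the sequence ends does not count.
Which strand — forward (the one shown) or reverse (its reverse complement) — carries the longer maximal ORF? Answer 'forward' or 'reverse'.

forward

Reverse complement (5'→3'): CCTAGTGACACATTCGAGTGGGGTTGTGTTATGTCATGTGTTAGTATTGCATTCGATT
Frame +1: AAT CGA ATG CAA TAC TAA CAC ATG ACA TAA CAC AAC CCC ACT CGA ATG TGT CAC TAG — ATG at 7, stop TAA at 16 → 12 nt; ATG at 22, stop TAA at 28 → 9 nt; ATG at 46, stop TAG at 55 → 12 nt.
Frame +2: ATC GAA TGC AAT ACT AAC ACA TGA CAT AAC ACA ACC CCA CTC GAA TGT GTC ACT AGG — no ATG→stop ORF.
Frame +3: TCG AAT GCA ATA CTA ACA CAT GAC ATA ACA CAA CCC CAC TCG AAT GTG TCA CTA — no ATG→stop ORF.
Frame -1: CCT AGT GAC ACA TTC GAG TGG GGT TGT GTT ATG TCA TGT GTT AGT ATT GCA TTC GAT — no ATG→stop ORF.
Frame -2: CTA GTG ACA CAT TCG AGT GGG GTT GTG TTA TGT CAT GTG TTA GTA TTG CAT TCG ATT — no ATG→stop ORF.
Frame -3: TAG TGA CAC ATT CGA GTG GGG TTG TGT TAT GTC ATG TGT TAG TAT TGC ATT CGA — ATG at 36, stop TAG at 42 → 9 nt.
Forward-strand max 12 nt; reverse-strand max 9 nt. The forward strand has the longer ORF.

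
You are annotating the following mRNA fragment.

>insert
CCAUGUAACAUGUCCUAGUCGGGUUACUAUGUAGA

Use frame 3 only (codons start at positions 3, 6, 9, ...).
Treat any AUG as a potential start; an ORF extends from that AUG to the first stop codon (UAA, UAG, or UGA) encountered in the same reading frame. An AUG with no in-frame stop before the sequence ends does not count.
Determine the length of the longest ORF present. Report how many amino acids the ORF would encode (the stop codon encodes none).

1

Frame 3: AUG UAA CAU GUC CUA GUC GGG UUA CUA UGU AGA — AUG at 3, stop UAA at 6 → 6 nt.
Longest: frame 3, positions 3–8, 6 nt = 2 codons = 1 aa. → 1 amino acids.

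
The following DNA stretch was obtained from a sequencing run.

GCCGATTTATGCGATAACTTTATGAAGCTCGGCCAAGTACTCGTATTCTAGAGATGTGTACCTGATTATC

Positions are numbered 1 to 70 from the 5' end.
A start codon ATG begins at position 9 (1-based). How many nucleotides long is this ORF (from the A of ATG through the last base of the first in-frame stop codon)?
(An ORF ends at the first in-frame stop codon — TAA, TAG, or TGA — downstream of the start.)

Codons from position 9: ATG (9–11), CGA (12–14), TAA (15–17).
TAA is the first in-frame stop; ORF spans 9–17, 9 nucleotides.

9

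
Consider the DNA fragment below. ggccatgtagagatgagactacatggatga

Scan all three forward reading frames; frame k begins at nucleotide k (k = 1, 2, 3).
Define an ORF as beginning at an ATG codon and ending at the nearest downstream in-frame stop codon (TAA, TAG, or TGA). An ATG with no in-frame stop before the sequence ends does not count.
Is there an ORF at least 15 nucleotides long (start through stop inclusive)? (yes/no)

yes

Frame 1: GGC CAT GTA GAG ATG AGA CTA CAT GGA TGA — ATG at 13, stop TGA at 28 → 18 nt.
Frame 2: GCC ATG TAG AGA TGA GAC TAC ATG GAT — ATG at 5, stop TAG at 8 → 6 nt.
Frame 3: CCA TGT AGA GAT GAG ACT ACA TGG ATG — no ATG→stop ORF.
Frame 1 has an ORF of 18 nucleotides (positions 13–30) ≥ 15, so yes.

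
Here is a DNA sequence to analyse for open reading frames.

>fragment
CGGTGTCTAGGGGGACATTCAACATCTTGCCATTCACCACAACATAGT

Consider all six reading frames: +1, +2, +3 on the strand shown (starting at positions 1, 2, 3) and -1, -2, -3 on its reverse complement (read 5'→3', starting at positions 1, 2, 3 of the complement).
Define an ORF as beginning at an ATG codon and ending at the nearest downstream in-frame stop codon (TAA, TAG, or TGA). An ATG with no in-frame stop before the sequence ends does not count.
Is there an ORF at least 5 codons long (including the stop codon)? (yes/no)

yes

Reverse complement (5'→3'): ACTATGTTGTGGTGAATGGCAAGATGTTGAATGTCCCCCTAGACACCG
Frame +1: CGG TGT CTA GGG GGA CAT TCA ACA TCT TGC CAT TCA CCA CAA CAT AGT — no ATG→stop ORF.
Frame +2: GGT GTC TAG GGG GAC ATT CAA CAT CTT GCC ATT CAC CAC AAC ATA — no ATG→stop ORF.
Frame +3: GTG TCT AGG GGG ACA TTC AAC ATC TTG CCA TTC ACC ACA ACA TAG — no ATG→stop ORF.
Frame -1: ACT ATG TTG TGG TGA ATG GCA AGA TGT TGA ATG TCC CCC TAG ACA CCG — ATG at 4, stop TGA at 13 → 12 nt; ATG at 16, stop TGA at 28 → 15 nt; ATG at 31, stop TAG at 40 → 12 nt.
Frame -2: CTA TGT TGT GGT GAA TGG CAA GAT GTT GAA TGT CCC CCT AGA CAC — no ATG→stop ORF.
Frame -3: TAT GTT GTG GTG AAT GGC AAG ATG TTG AAT GTC CCC CTA GAC ACC — no ATG→stop ORF.
Frame -1 has an ORF of 5 codons (positions 16–30) ≥ 5, so yes.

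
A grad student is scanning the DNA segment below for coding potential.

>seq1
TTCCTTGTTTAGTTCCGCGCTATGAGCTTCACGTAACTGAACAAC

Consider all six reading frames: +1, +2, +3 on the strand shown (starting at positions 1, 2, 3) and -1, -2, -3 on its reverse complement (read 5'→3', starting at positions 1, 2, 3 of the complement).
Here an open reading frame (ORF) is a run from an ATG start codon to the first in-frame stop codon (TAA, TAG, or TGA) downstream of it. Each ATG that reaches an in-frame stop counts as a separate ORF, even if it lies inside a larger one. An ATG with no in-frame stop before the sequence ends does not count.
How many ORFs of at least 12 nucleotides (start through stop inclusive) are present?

Reverse complement (5'→3'): GTTGTTCAGTTACGTGAAGCTCATAGCGCGGAACTAAACAAGGAA
Frame +1: TTC CTT GTT TAG TTC CGC GCT ATG AGC TTC ACG TAA CTG AAC AAC — ATG at 22, stop TAA at 34 → 15 nt.
Frame +2: TCC TTG TTT AGT TCC GCG CTA TGA GCT TCA CGT AAC TGA ACA — no ATG→stop ORF.
Frame +3: CCT TGT TTA GTT CCG CGC TAT GAG CTT CAC GTA ACT GAA CAA — no ATG→stop ORF.
Frame -1: GTT GTT CAG TTA CGT GAA GCT CAT AGC GCG GAA CTA AAC AAG GAA — no ATG→stop ORF.
Frame -2: TTG TTC AGT TAC GTG AAG CTC ATA GCG CGG AAC TAA ACA AGG — no ATG→stop ORF.
Frame -3: TGT TCA GTT ACG TGA AGC TCA TAG CGC GGA ACT AAA CAA GGA — no ATG→stop ORF.
ORFs ≥ 12 nucleotides: frame +1 22–36 (15 nucleotides). Count = 1.

1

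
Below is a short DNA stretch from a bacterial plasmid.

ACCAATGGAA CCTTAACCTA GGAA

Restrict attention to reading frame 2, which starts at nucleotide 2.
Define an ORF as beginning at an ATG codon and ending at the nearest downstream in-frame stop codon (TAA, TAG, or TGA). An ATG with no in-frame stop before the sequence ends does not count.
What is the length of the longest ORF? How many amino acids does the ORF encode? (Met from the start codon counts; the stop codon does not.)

Frame 2: CCA ATG GAA CCT TAA CCT AGG — ATG at 5, stop TAA at 14 → 12 nt.
Longest: frame 2, positions 5–16, 12 nt = 4 codons = 3 aa. → 3 amino acids.

3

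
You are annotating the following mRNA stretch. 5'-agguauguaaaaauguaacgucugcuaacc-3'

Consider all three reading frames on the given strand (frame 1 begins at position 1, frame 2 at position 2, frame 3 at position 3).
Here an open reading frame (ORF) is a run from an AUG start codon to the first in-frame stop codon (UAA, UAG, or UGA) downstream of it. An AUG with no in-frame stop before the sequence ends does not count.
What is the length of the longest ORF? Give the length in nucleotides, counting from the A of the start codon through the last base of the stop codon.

6

Frame 1: AGG UAU GUA AAA AUG UAA CGU CUG CUA ACC — AUG at 13, stop UAA at 16 → 6 nt.
Frame 2: GGU AUG UAA AAA UGU AAC GUC UGC UAA — AUG at 5, stop UAA at 8 → 6 nt.
Frame 3: GUA UGU AAA AAU GUA ACG UCU GCU AAC — no AUG→stop ORF.
Longest: frame 1, positions 13–18, 6 nt = 2 codons = 1 aa. → 6 nucleotides.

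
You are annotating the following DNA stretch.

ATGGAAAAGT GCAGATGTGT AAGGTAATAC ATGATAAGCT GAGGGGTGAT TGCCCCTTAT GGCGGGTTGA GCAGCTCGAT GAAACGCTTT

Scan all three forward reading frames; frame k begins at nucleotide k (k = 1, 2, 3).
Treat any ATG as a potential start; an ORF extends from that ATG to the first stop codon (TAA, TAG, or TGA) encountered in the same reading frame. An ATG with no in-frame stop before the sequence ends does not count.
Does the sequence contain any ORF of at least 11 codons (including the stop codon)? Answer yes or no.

Frame 1: ATG GAA AAG TGC AGA TGT GTA AGG TAA TAC ATG ATA AGC TGA GGG GTG ATT GCC CCT TAT GGC GGG TTG AGC AGC TCG ATG AAA CGC TTT — ATG at 1, stop TAA at 25 → 27 nt; ATG at 31, stop TGA at 40 → 12 nt.
Frame 2: TGG AAA AGT GCA GAT GTG TAA GGT AAT ACA TGA TAA GCT GAG GGG TGA TTG CCC CTT ATG GCG GGT TGA GCA GCT CGA TGA AAC GCT — ATG at 59, stop TGA at 68 → 12 nt.
Frame 3: GGA AAA GTG CAG ATG TGT AAG GTA ATA CAT GAT AAG CTG AGG GGT GAT TGC CCC TTA TGG CGG GTT GAG CAG CTC GAT GAA ACG CTT — no ATG→stop ORF.
Largest ORF found is 9 codons < 11, so no.

no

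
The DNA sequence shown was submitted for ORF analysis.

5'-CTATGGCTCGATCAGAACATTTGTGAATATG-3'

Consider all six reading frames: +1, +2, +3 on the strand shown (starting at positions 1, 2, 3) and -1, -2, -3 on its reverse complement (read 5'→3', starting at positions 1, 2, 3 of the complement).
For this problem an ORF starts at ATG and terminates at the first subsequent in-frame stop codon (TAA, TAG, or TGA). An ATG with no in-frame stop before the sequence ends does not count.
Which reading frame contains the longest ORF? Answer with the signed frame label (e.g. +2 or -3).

Reverse complement (5'→3'): CATATTCACAAATGTTCTGATCGAGCCATAG
Frame +1: CTA TGG CTC GAT CAG AAC ATT TGT GAA TAT — no ATG→stop ORF.
Frame +2: TAT GGC TCG ATC AGA ACA TTT GTG AAT ATG — no ATG→stop ORF.
Frame +3: ATG GCT CGA TCA GAA CAT TTG TGA ATA — ATG at 3, stop TGA at 24 → 24 nt.
Frame -1: CAT ATT CAC AAA TGT TCT GAT CGA GCC ATA — no ATG→stop ORF.
Frame -2: ATA TTC ACA AAT GTT CTG ATC GAG CCA TAG — no ATG→stop ORF.
Frame -3: TAT TCA CAA ATG TTC TGA TCG AGC CAT — ATG at 12, stop TGA at 18 → 9 nt.
Longest ORF is 24 nt in frame +3 (positions 3–26).

+3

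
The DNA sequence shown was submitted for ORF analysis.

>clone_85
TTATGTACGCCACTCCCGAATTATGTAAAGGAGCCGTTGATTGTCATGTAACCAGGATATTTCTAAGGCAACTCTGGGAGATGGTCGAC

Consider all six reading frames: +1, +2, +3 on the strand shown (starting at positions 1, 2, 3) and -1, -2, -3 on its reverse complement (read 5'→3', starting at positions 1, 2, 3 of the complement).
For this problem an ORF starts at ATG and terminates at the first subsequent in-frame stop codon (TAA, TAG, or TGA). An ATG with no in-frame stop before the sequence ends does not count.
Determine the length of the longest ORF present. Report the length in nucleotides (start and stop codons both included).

Reverse complement (5'→3'): GTCGACCATCTCCCAGAGTTGCCTTAGAAATATCCTGGTTACATGACAATCAACGGCTCCTTTACATAATTCGGGAGTGGCGTACATAA
Frame +1: TTA TGT ACG CCA CTC CCG AAT TAT GTA AAG GAG CCG TTG ATT GTC ATG TAA CCA GGA TAT TTC TAA GGC AAC TCT GGG AGA TGG TCG — ATG at 46, stop TAA at 49 → 6 nt.
Frame +2: TAT GTA CGC CAC TCC CGA ATT ATG TAA AGG AGC CGT TGA TTG TCA TGT AAC CAG GAT ATT TCT AAG GCA ACT CTG GGA GAT GGT CGA — ATG at 23, stop TAA at 26 → 6 nt.
Frame +3: ATG TAC GCC ACT CCC GAA TTA TGT AAA GGA GCC GTT GAT TGT CAT GTA ACC AGG ATA TTT CTA AGG CAA CTC TGG GAG ATG GTC GAC — no ATG→stop ORF.
Frame -1: GTC GAC CAT CTC CCA GAG TTG CCT TAG AAA TAT CCT GGT TAC ATG ACA ATC AAC GGC TCC TTT ACA TAA TTC GGG AGT GGC GTA CAT — ATG at 43, stop TAA at 67 → 27 nt.
Frame -2: TCG ACC ATC TCC CAG AGT TGC CTT AGA AAT ATC CTG GTT ACA TGA CAA TCA ACG GCT CCT TTA CAT AAT TCG GGA GTG GCG TAC ATA — no ATG→stop ORF.
Frame -3: CGA CCA TCT CCC AGA GTT GCC TTA GAA ATA TCC TGG TTA CAT GAC AAT CAA CGG CTC CTT TAC ATA ATT CGG GAG TGG CGT ACA TAA — no ATG→stop ORF.
Longest: frame -1, positions 43–69, 27 nt = 9 codons = 8 aa. → 27 nucleotides.

27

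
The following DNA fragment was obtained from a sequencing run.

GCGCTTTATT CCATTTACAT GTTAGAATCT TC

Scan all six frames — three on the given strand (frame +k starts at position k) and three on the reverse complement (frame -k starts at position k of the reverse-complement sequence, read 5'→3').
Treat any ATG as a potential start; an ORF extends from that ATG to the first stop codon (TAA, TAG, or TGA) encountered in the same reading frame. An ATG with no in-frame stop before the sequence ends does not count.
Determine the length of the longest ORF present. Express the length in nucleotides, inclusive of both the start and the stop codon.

Reverse complement (5'→3'): GAAGATTCTAACATGTAAATGGAATAAAGCGC
Frame +1: GCG CTT TAT TCC ATT TAC ATG TTA GAA TCT — no ATG→stop ORF.
Frame +2: CGC TTT ATT CCA TTT ACA TGT TAG AAT CTT — no ATG→stop ORF.
Frame +3: GCT TTA TTC CAT TTA CAT GTT AGA ATC TTC — no ATG→stop ORF.
Frame -1: GAA GAT TCT AAC ATG TAA ATG GAA TAA AGC — ATG at 13, stop TAA at 16 → 6 nt; ATG at 19, stop TAA at 25 → 9 nt.
Frame -2: AAG ATT CTA ACA TGT AAA TGG AAT AAA GCG — no ATG→stop ORF.
Frame -3: AGA TTC TAA CAT GTA AAT GGA ATA AAG CGC — no ATG→stop ORF.
Longest: frame -1, positions 19–27, 9 nt = 3 codons = 2 aa. → 9 nucleotides.

9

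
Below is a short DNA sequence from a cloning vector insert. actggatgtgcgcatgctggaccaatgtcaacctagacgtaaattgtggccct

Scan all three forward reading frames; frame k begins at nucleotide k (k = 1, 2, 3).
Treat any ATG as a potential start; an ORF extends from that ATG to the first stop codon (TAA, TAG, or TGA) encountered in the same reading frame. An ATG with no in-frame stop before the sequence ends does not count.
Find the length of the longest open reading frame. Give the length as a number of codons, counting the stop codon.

Frame 1: ACT GGA TGT GCG CAT GCT GGA CCA ATG TCA ACC TAG ACG TAA ATT GTG GCC — ATG at 25, stop TAG at 34 → 12 nt.
Frame 2: CTG GAT GTG CGC ATG CTG GAC CAA TGT CAA CCT AGA CGT AAA TTG TGG CCC — no ATG→stop ORF.
Frame 3: TGG ATG TGC GCA TGC TGG ACC AAT GTC AAC CTA GAC GTA AAT TGT GGC CCT — no ATG→stop ORF.
Longest: frame 1, positions 25–36, 12 nt = 4 codons = 3 aa. → 4 codons.

4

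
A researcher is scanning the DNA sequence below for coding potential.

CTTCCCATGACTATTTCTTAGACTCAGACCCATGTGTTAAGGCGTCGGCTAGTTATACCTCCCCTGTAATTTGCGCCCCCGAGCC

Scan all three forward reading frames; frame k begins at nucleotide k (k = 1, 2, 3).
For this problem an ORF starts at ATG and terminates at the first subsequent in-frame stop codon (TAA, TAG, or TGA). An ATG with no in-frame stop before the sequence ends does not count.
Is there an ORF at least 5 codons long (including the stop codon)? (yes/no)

yes

Frame 1: CTT CCC ATG ACT ATT TCT TAG ACT CAG ACC CAT GTG TTA AGG CGT CGG CTA GTT ATA CCT CCC CTG TAA TTT GCG CCC CCG AGC — ATG at 7, stop TAG at 19 → 15 nt.
Frame 2: TTC CCA TGA CTA TTT CTT AGA CTC AGA CCC ATG TGT TAA GGC GTC GGC TAG TTA TAC CTC CCC TGT AAT TTG CGC CCC CGA GCC — ATG at 32, stop TAA at 38 → 9 nt.
Frame 3: TCC CAT GAC TAT TTC TTA GAC TCA GAC CCA TGT GTT AAG GCG TCG GCT AGT TAT ACC TCC CCT GTA ATT TGC GCC CCC GAG — no ATG→stop ORF.
Frame 1 has an ORF of 5 codons (positions 7–21) ≥ 5, so yes.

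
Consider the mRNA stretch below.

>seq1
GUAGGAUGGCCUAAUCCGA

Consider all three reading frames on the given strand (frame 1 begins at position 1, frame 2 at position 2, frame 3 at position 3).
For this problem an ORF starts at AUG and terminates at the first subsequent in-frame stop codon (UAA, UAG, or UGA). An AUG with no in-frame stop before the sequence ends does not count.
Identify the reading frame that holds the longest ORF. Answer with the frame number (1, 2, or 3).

Frame 1: GUA GGA UGG CCU AAU CCG — no AUG→stop ORF.
Frame 2: UAG GAU GGC CUA AUC CGA — no AUG→stop ORF.
Frame 3: AGG AUG GCC UAA UCC — AUG at 6, stop UAA at 12 → 9 nt.
Longest ORF is 9 nt in frame 3 (positions 6–14).

3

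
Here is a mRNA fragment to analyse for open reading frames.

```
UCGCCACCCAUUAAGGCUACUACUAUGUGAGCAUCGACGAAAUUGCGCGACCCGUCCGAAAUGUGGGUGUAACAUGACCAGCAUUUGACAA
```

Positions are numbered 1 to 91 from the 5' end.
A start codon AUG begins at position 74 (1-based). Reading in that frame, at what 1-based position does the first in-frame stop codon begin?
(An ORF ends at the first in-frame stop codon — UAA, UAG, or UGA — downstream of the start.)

Codons from position 74: AUG (74–76), ACC (77–79), AGC (80–82), AUU (83–85), UGA (86–88).
UGA is a stop codon; it begins at position 86.

86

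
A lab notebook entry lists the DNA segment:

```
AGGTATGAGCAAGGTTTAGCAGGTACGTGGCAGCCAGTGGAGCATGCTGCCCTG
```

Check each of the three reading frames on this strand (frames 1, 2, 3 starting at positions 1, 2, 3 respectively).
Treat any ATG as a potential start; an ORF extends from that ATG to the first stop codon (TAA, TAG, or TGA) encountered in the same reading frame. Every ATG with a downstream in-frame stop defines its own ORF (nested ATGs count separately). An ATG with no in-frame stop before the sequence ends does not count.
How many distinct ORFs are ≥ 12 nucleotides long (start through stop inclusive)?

Frame 1: AGG TAT GAG CAA GGT TTA GCA GGT ACG TGG CAG CCA GTG GAG CAT GCT GCC CTG — no ATG→stop ORF.
Frame 2: GGT ATG AGC AAG GTT TAG CAG GTA CGT GGC AGC CAG TGG AGC ATG CTG CCC — ATG at 5, stop TAG at 17 → 15 nt.
Frame 3: GTA TGA GCA AGG TTT AGC AGG TAC GTG GCA GCC AGT GGA GCA TGC TGC CCT — no ATG→stop ORF.
ORFs ≥ 12 nucleotides: frame 2 5–19 (15 nucleotides). Count = 1.

1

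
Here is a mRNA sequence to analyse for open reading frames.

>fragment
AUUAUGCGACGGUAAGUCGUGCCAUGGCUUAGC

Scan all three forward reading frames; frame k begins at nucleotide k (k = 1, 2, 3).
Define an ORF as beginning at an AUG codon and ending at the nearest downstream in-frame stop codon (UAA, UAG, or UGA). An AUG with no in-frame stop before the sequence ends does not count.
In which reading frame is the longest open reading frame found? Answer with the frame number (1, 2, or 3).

Frame 1: AUU AUG CGA CGG UAA GUC GUG CCA UGG CUU AGC — AUG at 4, stop UAA at 13 → 12 nt.
Frame 2: UUA UGC GAC GGU AAG UCG UGC CAU GGC UUA — no AUG→stop ORF.
Frame 3: UAU GCG ACG GUA AGU CGU GCC AUG GCU UAG — AUG at 24, stop UAG at 30 → 9 nt.
Longest ORF is 12 nt in frame 1 (positions 4–15).

1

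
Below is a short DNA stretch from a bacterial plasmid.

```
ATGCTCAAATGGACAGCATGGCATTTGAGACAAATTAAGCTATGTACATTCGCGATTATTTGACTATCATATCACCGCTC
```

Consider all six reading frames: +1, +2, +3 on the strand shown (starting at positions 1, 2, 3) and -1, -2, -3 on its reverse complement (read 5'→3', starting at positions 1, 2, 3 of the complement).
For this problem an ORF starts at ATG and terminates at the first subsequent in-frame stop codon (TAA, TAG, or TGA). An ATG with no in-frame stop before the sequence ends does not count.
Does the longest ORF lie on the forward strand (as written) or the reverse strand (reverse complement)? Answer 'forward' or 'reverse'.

Reverse complement (5'→3'): GAGCGGTGATATGATAGTCAAATAATCGCGAATGTACATAGCTTAATTTGTCTCAAATGCCATGCTGTCCATTTGAGCAT
Frame +1: ATG CTC AAA TGG ACA GCA TGG CAT TTG AGA CAA ATT AAG CTA TGT ACA TTC GCG ATT ATT TGA CTA TCA TAT CAC CGC — ATG at 1, stop TGA at 61 → 63 nt.
Frame +2: TGC TCA AAT GGA CAG CAT GGC ATT TGA GAC AAA TTA AGC TAT GTA CAT TCG CGA TTA TTT GAC TAT CAT ATC ACC GCT — no ATG→stop ORF.
Frame +3: GCT CAA ATG GAC AGC ATG GCA TTT GAG ACA AAT TAA GCT ATG TAC ATT CGC GAT TAT TTG ACT ATC ATA TCA CCG CTC — ATG at 9, stop TAA at 36 → 30 nt; ATG at 18, stop TAA at 36 → 21 nt.
Frame -1: GAG CGG TGA TAT GAT AGT CAA ATA ATC GCG AAT GTA CAT AGC TTA ATT TGT CTC AAA TGC CAT GCT GTC CAT TTG AGC — no ATG→stop ORF.
Frame -2: AGC GGT GAT ATG ATA GTC AAA TAA TCG CGA ATG TAC ATA GCT TAA TTT GTC TCA AAT GCC ATG CTG TCC ATT TGA GCA — ATG at 11, stop TAA at 23 → 15 nt; ATG at 32, stop TAA at 44 → 15 nt; ATG at 62, stop TGA at 74 → 15 nt.
Frame -3: GCG GTG ATA TGA TAG TCA AAT AAT CGC GAA TGT ACA TAG CTT AAT TTG TCT CAA ATG CCA TGC TGT CCA TTT GAG CAT — no ATG→stop ORF.
Forward-strand max 63 nt; reverse-strand max 15 nt. The forward strand has the longer ORF.

forward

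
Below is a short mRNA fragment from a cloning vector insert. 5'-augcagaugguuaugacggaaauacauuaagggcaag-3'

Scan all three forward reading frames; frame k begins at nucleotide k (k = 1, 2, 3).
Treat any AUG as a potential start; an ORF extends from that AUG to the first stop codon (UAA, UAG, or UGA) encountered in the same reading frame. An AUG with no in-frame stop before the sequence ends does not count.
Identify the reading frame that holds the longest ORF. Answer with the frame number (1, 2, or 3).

Frame 1: AUG CAG AUG GUU AUG ACG GAA AUA CAU UAA GGG CAA — AUG at 1, stop UAA at 28 → 30 nt; AUG at 7, stop UAA at 28 → 24 nt; AUG at 13, stop UAA at 28 → 18 nt.
Frame 2: UGC AGA UGG UUA UGA CGG AAA UAC AUU AAG GGC AAG — no AUG→stop ORF.
Frame 3: GCA GAU GGU UAU GAC GGA AAU ACA UUA AGG GCA — no AUG→stop ORF.
Longest ORF is 30 nt in frame 1 (positions 1–30).

1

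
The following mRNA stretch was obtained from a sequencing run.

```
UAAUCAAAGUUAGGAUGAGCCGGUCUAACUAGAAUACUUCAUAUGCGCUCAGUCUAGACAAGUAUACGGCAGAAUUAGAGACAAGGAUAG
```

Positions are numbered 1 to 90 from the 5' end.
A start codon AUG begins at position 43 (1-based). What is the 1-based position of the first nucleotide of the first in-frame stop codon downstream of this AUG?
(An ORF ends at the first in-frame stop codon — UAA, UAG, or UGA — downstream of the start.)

55

Codons from position 43: AUG (43–45), CGC (46–48), UCA (49–51), GUC (52–54), UAG (55–57).
UAG is a stop codon; it begins at position 55.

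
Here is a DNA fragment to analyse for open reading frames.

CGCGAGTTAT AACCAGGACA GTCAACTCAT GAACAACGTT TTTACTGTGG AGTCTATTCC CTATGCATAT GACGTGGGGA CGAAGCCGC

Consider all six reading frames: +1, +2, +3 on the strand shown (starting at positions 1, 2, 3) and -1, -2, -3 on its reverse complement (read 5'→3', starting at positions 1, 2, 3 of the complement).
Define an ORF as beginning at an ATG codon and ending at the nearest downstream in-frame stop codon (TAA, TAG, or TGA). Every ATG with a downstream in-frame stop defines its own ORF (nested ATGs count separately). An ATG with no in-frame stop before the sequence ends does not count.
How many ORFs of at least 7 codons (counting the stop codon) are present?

0

Reverse complement (5'→3'): GCGGCTTCGTCCCCACGTCATATGCATAGGGAATAGACTCCACAGTAAAAACGTTGTTCATGAGTTGACTGTCCTGGTTATAACTCGCG
Frame +1: CGC GAG TTA TAA CCA GGA CAG TCA ACT CAT GAA CAA CGT TTT TAC TGT GGA GTC TAT TCC CTA TGC ATA TGA CGT GGG GAC GAA GCC — no ATG→stop ORF.
Frame +2: GCG AGT TAT AAC CAG GAC AGT CAA CTC ATG AAC AAC GTT TTT ACT GTG GAG TCT ATT CCC TAT GCA TAT GAC GTG GGG ACG AAG CCG — no ATG→stop ORF.
Frame +3: CGA GTT ATA ACC AGG ACA GTC AAC TCA TGA ACA ACG TTT TTA CTG TGG AGT CTA TTC CCT ATG CAT ATG ACG TGG GGA CGA AGC CGC — no ATG→stop ORF.
Frame -1: GCG GCT TCG TCC CCA CGT CAT ATG CAT AGG GAA TAG ACT CCA CAG TAA AAA CGT TGT TCA TGA GTT GAC TGT CCT GGT TAT AAC TCG — ATG at 22, stop TAG at 34 → 15 nt.
Frame -2: CGG CTT CGT CCC CAC GTC ATA TGC ATA GGG AAT AGA CTC CAC AGT AAA AAC GTT GTT CAT GAG TTG ACT GTC CTG GTT ATA ACT CGC — no ATG→stop ORF.
Frame -3: GGC TTC GTC CCC ACG TCA TAT GCA TAG GGA ATA GAC TCC ACA GTA AAA ACG TTG TTC ATG AGT TGA CTG TCC TGG TTA TAA CTC GCG — ATG at 60, stop TGA at 66 → 9 nt.
No ORF reaches 7 codons. Count = 0.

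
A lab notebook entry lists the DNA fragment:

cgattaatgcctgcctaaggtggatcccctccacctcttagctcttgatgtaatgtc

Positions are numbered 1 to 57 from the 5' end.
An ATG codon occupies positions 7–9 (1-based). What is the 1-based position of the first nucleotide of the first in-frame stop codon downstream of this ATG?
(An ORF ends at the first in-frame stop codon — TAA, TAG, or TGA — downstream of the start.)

Codons from position 7: ATG (7–9), CCT (10–12), GCC (13–15), TAA (16–18).
TAA is a stop codon; it begins at position 16.

16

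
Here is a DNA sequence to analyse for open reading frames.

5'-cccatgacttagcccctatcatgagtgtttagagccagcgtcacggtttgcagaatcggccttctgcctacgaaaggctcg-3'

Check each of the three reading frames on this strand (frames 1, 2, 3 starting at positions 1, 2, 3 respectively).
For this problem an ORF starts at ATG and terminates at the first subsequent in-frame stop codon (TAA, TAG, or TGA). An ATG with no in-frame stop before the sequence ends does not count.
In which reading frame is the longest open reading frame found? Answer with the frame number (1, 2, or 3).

Frame 1: CCC ATG ACT TAG CCC CTA TCA TGA GTG TTT AGA GCC AGC GTC ACG GTT TGC AGA ATC GGC CTT CTG CCT ACG AAA GGC TCG — ATG at 4, stop TAG at 10 → 9 nt.
Frame 2: CCA TGA CTT AGC CCC TAT CAT GAG TGT TTA GAG CCA GCG TCA CGG TTT GCA GAA TCG GCC TTC TGC CTA CGA AAG GCT — no ATG→stop ORF.
Frame 3: CAT GAC TTA GCC CCT ATC ATG AGT GTT TAG AGC CAG CGT CAC GGT TTG CAG AAT CGG CCT TCT GCC TAC GAA AGG CTC — ATG at 21, stop TAG at 30 → 12 nt.
Longest ORF is 12 nt in frame 3 (positions 21–32).

3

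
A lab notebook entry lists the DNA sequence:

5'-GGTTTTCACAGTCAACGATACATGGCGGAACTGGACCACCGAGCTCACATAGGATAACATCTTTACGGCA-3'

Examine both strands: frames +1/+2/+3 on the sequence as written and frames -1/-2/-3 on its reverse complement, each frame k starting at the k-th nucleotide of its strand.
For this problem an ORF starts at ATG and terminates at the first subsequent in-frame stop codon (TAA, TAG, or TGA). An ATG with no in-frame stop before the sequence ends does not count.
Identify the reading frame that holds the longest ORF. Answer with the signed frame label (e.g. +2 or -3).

+1

Reverse complement (5'→3'): TGCCGTAAAGATGTTATCCTATGTGAGCTCGGTGGTCCAGTTCCGCCATGTATCGTTGACTGTGAAAACC
Frame +1: GGT TTT CAC AGT CAA CGA TAC ATG GCG GAA CTG GAC CAC CGA GCT CAC ATA GGA TAA CAT CTT TAC GGC — ATG at 22, stop TAA at 55 → 36 nt.
Frame +2: GTT TTC ACA GTC AAC GAT ACA TGG CGG AAC TGG ACC ACC GAG CTC ACA TAG GAT AAC ATC TTT ACG GCA — no ATG→stop ORF.
Frame +3: TTT TCA CAG TCA ACG ATA CAT GGC GGA ACT GGA CCA CCG AGC TCA CAT AGG ATA ACA TCT TTA CGG — no ATG→stop ORF.
Frame -1: TGC CGT AAA GAT GTT ATC CTA TGT GAG CTC GGT GGT CCA GTT CCG CCA TGT ATC GTT GAC TGT GAA AAC — no ATG→stop ORF.
Frame -2: GCC GTA AAG ATG TTA TCC TAT GTG AGC TCG GTG GTC CAG TTC CGC CAT GTA TCG TTG ACT GTG AAA ACC — no ATG→stop ORF.
Frame -3: CCG TAA AGA TGT TAT CCT ATG TGA GCT CGG TGG TCC AGT TCC GCC ATG TAT CGT TGA CTG TGA AAA — ATG at 21, stop TGA at 24 → 6 nt; ATG at 48, stop TGA at 57 → 12 nt.
Longest ORF is 36 nt in frame +1 (positions 22–57).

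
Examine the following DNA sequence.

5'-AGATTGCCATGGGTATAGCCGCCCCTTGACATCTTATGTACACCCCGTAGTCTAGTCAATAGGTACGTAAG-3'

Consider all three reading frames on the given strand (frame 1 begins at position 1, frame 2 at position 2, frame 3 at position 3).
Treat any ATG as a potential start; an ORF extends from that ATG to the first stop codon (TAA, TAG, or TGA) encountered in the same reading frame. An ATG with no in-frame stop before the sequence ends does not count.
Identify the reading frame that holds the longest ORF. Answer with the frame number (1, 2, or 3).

Frame 1: AGA TTG CCA TGG GTA TAG CCG CCC CTT GAC ATC TTA TGT ACA CCC CGT AGT CTA GTC AAT AGG TAC GTA — no ATG→stop ORF.
Frame 2: GAT TGC CAT GGG TAT AGC CGC CCC TTG ACA TCT TAT GTA CAC CCC GTA GTC TAG TCA ATA GGT ACG TAA — no ATG→stop ORF.
Frame 3: ATT GCC ATG GGT ATA GCC GCC CCT TGA CAT CTT ATG TAC ACC CCG TAG TCT AGT CAA TAG GTA CGT AAG — ATG at 9, stop TGA at 27 → 21 nt; ATG at 36, stop TAG at 48 → 15 nt.
Longest ORF is 21 nt in frame 3 (positions 9–29).

3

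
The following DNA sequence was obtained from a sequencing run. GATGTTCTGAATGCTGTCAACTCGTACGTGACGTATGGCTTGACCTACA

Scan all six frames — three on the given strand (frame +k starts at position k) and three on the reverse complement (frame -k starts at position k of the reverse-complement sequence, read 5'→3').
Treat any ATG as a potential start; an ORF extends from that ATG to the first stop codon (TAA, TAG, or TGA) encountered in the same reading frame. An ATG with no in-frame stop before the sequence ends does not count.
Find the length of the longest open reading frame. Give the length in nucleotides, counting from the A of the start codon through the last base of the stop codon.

Reverse complement (5'→3'): TGTAGGTCAAGCCATACGTCACGTACGAGTTGACAGCATTCAGAACATC
Frame +1: GAT GTT CTG AAT GCT GTC AAC TCG TAC GTG ACG TAT GGC TTG ACC TAC — no ATG→stop ORF.
Frame +2: ATG TTC TGA ATG CTG TCA ACT CGT ACG TGA CGT ATG GCT TGA CCT ACA — ATG at 2, stop TGA at 8 → 9 nt; ATG at 11, stop TGA at 29 → 21 nt; ATG at 35, stop TGA at 41 → 9 nt.
Frame +3: TGT TCT GAA TGC TGT CAA CTC GTA CGT GAC GTA TGG CTT GAC CTA — no ATG→stop ORF.
Frame -1: TGT AGG TCA AGC CAT ACG TCA CGT ACG AGT TGA CAG CAT TCA GAA CAT — no ATG→stop ORF.
Frame -2: GTA GGT CAA GCC ATA CGT CAC GTA CGA GTT GAC AGC ATT CAG AAC ATC — no ATG→stop ORF.
Frame -3: TAG GTC AAG CCA TAC GTC ACG TAC GAG TTG ACA GCA TTC AGA ACA — no ATG→stop ORF.
Longest: frame +2, positions 11–31, 21 nt = 7 codons = 6 aa. → 21 nucleotides.

21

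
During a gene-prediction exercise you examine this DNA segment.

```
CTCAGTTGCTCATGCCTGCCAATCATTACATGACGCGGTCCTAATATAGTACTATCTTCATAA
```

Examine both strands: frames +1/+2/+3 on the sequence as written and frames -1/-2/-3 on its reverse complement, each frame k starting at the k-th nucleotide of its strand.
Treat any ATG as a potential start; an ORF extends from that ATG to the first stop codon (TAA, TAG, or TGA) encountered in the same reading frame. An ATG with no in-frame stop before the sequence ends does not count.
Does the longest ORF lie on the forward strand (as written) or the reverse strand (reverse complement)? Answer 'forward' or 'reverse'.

Reverse complement (5'→3'): TTATGAAGATAGTACTATATTAGGACCGCGTCATGTAATGATTGGCAGGCATGAGCAACTGAG
Frame +1: CTC AGT TGC TCA TGC CTG CCA ATC ATT ACA TGA CGC GGT CCT AAT ATA GTA CTA TCT TCA TAA — no ATG→stop ORF.
Frame +2: TCA GTT GCT CAT GCC TGC CAA TCA TTA CAT GAC GCG GTC CTA ATA TAG TAC TAT CTT CAT — no ATG→stop ORF.
Frame +3: CAG TTG CTC ATG CCT GCC AAT CAT TAC ATG ACG CGG TCC TAA TAT AGT ACT ATC TTC ATA — ATG at 12, stop TAA at 42 → 33 nt; ATG at 30, stop TAA at 42 → 15 nt.
Frame -1: TTA TGA AGA TAG TAC TAT ATT AGG ACC GCG TCA TGT AAT GAT TGG CAG GCA TGA GCA ACT GAG — no ATG→stop ORF.
Frame -2: TAT GAA GAT AGT ACT ATA TTA GGA CCG CGT CAT GTA ATG ATT GGC AGG CAT GAG CAA CTG — no ATG→stop ORF.
Frame -3: ATG AAG ATA GTA CTA TAT TAG GAC CGC GTC ATG TAA TGA TTG GCA GGC ATG AGC AAC TGA — ATG at 3, stop TAG at 21 → 21 nt; ATG at 33, stop TAA at 36 → 6 nt; ATG at 51, stop TGA at 60 → 12 nt.
Forward-strand max 33 nt; reverse-strand max 21 nt. The forward strand has the longer ORF.

forward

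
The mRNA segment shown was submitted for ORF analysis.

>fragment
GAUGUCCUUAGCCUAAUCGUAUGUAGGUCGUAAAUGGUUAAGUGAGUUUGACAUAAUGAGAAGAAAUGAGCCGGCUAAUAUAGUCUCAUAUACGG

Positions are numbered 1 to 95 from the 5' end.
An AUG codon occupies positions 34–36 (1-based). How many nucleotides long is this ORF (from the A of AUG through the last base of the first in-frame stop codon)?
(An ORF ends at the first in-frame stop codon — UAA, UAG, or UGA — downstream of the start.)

12

Codons from position 34: AUG (34–36), GUU (37–39), AAG (40–42), UGA (43–45).
UGA is the first in-frame stop; ORF spans 34–45, 12 nucleotides.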